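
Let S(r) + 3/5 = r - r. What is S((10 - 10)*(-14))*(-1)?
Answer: ⅗ ≈ 0.60000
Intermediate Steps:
S(r) = -⅗ (S(r) = -⅗ + (r - r) = -⅗ + 0 = -⅗)
S((10 - 10)*(-14))*(-1) = -⅗*(-1) = ⅗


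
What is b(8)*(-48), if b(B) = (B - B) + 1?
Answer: -48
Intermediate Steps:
b(B) = 1 (b(B) = 0 + 1 = 1)
b(8)*(-48) = 1*(-48) = -48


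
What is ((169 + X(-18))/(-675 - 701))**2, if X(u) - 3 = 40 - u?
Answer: 13225/473344 ≈ 0.027939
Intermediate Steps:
X(u) = 43 - u (X(u) = 3 + (40 - u) = 43 - u)
((169 + X(-18))/(-675 - 701))**2 = ((169 + (43 - 1*(-18)))/(-675 - 701))**2 = ((169 + (43 + 18))/(-1376))**2 = ((169 + 61)*(-1/1376))**2 = (230*(-1/1376))**2 = (-115/688)**2 = 13225/473344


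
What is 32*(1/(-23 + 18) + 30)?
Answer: 4768/5 ≈ 953.60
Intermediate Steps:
32*(1/(-23 + 18) + 30) = 32*(1/(-5) + 30) = 32*(-1/5 + 30) = 32*(149/5) = 4768/5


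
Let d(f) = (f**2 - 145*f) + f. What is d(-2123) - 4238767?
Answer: 574074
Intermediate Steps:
d(f) = f**2 - 144*f
d(-2123) - 4238767 = -2123*(-144 - 2123) - 4238767 = -2123*(-2267) - 4238767 = 4812841 - 4238767 = 574074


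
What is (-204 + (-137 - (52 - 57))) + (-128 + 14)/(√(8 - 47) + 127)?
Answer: 6*(-56*√39 + 7131*I)/(√39 - 127*I) ≈ -336.9 + 0.044033*I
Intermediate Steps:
(-204 + (-137 - (52 - 57))) + (-128 + 14)/(√(8 - 47) + 127) = (-204 + (-137 - 1*(-5))) - 114/(√(-39) + 127) = (-204 + (-137 + 5)) - 114/(I*√39 + 127) = (-204 - 132) - 114/(127 + I*√39) = -336 - 114/(127 + I*√39)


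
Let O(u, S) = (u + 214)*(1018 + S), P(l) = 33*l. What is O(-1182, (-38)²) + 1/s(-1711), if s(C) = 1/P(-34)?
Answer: -2384338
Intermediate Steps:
O(u, S) = (214 + u)*(1018 + S)
s(C) = -1/1122 (s(C) = 1/(33*(-34)) = 1/(-1122) = -1/1122)
O(-1182, (-38)²) + 1/s(-1711) = (217852 + 214*(-38)² + 1018*(-1182) + (-38)²*(-1182)) + 1/(-1/1122) = (217852 + 214*1444 - 1203276 + 1444*(-1182)) - 1122 = (217852 + 309016 - 1203276 - 1706808) - 1122 = -2383216 - 1122 = -2384338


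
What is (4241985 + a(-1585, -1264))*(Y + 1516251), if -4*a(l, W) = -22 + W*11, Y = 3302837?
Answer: 20459276664552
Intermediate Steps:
a(l, W) = 11/2 - 11*W/4 (a(l, W) = -(-22 + W*11)/4 = -(-22 + 11*W)/4 = 11/2 - 11*W/4)
(4241985 + a(-1585, -1264))*(Y + 1516251) = (4241985 + (11/2 - 11/4*(-1264)))*(3302837 + 1516251) = (4241985 + (11/2 + 3476))*4819088 = (4241985 + 6963/2)*4819088 = (8490933/2)*4819088 = 20459276664552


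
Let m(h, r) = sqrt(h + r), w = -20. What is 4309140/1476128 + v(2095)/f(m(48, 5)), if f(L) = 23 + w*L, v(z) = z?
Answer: 4486751315/7628260472 - 41900*sqrt(53)/20671 ≈ -14.169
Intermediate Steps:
f(L) = 23 - 20*L
4309140/1476128 + v(2095)/f(m(48, 5)) = 4309140/1476128 + 2095/(23 - 20*sqrt(48 + 5)) = 4309140*(1/1476128) + 2095/(23 - 20*sqrt(53)) = 1077285/369032 + 2095/(23 - 20*sqrt(53))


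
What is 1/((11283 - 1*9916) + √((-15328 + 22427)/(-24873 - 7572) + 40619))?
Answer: 44352315/59311738249 - 6*√1187736065845/59311738249 ≈ 0.00063754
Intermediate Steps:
1/((11283 - 1*9916) + √((-15328 + 22427)/(-24873 - 7572) + 40619)) = 1/((11283 - 9916) + √(7099/(-32445) + 40619)) = 1/(1367 + √(7099*(-1/32445) + 40619)) = 1/(1367 + √(-7099/32445 + 40619)) = 1/(1367 + √(1317876356/32445)) = 1/(1367 + 2*√1187736065845/10815)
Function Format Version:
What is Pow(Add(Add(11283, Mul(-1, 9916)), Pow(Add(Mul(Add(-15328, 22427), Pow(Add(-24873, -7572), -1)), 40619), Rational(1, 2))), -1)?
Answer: Add(Rational(44352315, 59311738249), Mul(Rational(-6, 59311738249), Pow(1187736065845, Rational(1, 2)))) ≈ 0.00063754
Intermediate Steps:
Pow(Add(Add(11283, Mul(-1, 9916)), Pow(Add(Mul(Add(-15328, 22427), Pow(Add(-24873, -7572), -1)), 40619), Rational(1, 2))), -1) = Pow(Add(Add(11283, -9916), Pow(Add(Mul(7099, Pow(-32445, -1)), 40619), Rational(1, 2))), -1) = Pow(Add(1367, Pow(Add(Mul(7099, Rational(-1, 32445)), 40619), Rational(1, 2))), -1) = Pow(Add(1367, Pow(Add(Rational(-7099, 32445), 40619), Rational(1, 2))), -1) = Pow(Add(1367, Pow(Rational(1317876356, 32445), Rational(1, 2))), -1) = Pow(Add(1367, Mul(Rational(2, 10815), Pow(1187736065845, Rational(1, 2)))), -1)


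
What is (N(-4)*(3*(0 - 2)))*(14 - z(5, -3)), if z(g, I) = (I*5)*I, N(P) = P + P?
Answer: -1488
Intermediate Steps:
N(P) = 2*P
z(g, I) = 5*I² (z(g, I) = (5*I)*I = 5*I²)
(N(-4)*(3*(0 - 2)))*(14 - z(5, -3)) = ((2*(-4))*(3*(0 - 2)))*(14 - 5*(-3)²) = (-24*(-2))*(14 - 5*9) = (-8*(-6))*(14 - 1*45) = 48*(14 - 45) = 48*(-31) = -1488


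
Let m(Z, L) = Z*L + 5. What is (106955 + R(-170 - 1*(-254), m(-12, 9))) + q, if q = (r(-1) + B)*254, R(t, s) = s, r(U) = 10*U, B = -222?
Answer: 47924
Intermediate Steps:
m(Z, L) = 5 + L*Z (m(Z, L) = L*Z + 5 = 5 + L*Z)
q = -58928 (q = (10*(-1) - 222)*254 = (-10 - 222)*254 = -232*254 = -58928)
(106955 + R(-170 - 1*(-254), m(-12, 9))) + q = (106955 + (5 + 9*(-12))) - 58928 = (106955 + (5 - 108)) - 58928 = (106955 - 103) - 58928 = 106852 - 58928 = 47924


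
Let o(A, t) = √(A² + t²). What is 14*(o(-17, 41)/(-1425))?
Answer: -14*√1970/1425 ≈ -0.43606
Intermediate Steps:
14*(o(-17, 41)/(-1425)) = 14*(√((-17)² + 41²)/(-1425)) = 14*(√(289 + 1681)*(-1/1425)) = 14*(√1970*(-1/1425)) = 14*(-√1970/1425) = -14*√1970/1425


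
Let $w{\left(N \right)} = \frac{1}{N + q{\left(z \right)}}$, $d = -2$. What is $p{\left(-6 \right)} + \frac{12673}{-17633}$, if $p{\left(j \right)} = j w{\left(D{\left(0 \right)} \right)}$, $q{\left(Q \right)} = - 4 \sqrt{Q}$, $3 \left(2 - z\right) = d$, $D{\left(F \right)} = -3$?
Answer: $- \frac{2232155}{1780933} + \frac{48 \sqrt{6}}{101} \approx -0.089249$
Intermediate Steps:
$z = \frac{8}{3}$ ($z = 2 - - \frac{2}{3} = 2 + \frac{2}{3} = \frac{8}{3} \approx 2.6667$)
$w{\left(N \right)} = \frac{1}{N - \frac{8 \sqrt{6}}{3}}$ ($w{\left(N \right)} = \frac{1}{N - 4 \sqrt{\frac{8}{3}}} = \frac{1}{N - 4 \frac{2 \sqrt{6}}{3}} = \frac{1}{N - \frac{8 \sqrt{6}}{3}}$)
$p{\left(j \right)} = \frac{3 j}{-9 - 8 \sqrt{6}}$ ($p{\left(j \right)} = j \frac{3}{- 8 \sqrt{6} + 3 \left(-3\right)} = j \frac{3}{- 8 \sqrt{6} - 9} = j \frac{3}{-9 - 8 \sqrt{6}} = \frac{3 j}{-9 - 8 \sqrt{6}}$)
$p{\left(-6 \right)} + \frac{12673}{-17633} = \left(\frac{9}{101} \left(-6\right) - - \frac{48 \sqrt{6}}{101}\right) + \frac{12673}{-17633} = \left(- \frac{54}{101} + \frac{48 \sqrt{6}}{101}\right) + 12673 \left(- \frac{1}{17633}\right) = \left(- \frac{54}{101} + \frac{48 \sqrt{6}}{101}\right) - \frac{12673}{17633} = - \frac{2232155}{1780933} + \frac{48 \sqrt{6}}{101}$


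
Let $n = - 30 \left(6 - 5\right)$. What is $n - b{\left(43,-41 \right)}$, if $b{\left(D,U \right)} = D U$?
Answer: $1733$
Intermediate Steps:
$n = -30$ ($n = - 30 \left(6 - 5\right) = \left(-30\right) 1 = -30$)
$n - b{\left(43,-41 \right)} = -30 - 43 \left(-41\right) = -30 - -1763 = -30 + 1763 = 1733$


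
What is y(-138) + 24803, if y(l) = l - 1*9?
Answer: 24656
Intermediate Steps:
y(l) = -9 + l (y(l) = l - 9 = -9 + l)
y(-138) + 24803 = (-9 - 138) + 24803 = -147 + 24803 = 24656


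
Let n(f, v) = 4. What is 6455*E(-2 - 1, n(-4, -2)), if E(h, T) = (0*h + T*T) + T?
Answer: 129100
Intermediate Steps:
E(h, T) = T + T**2 (E(h, T) = (0 + T**2) + T = T**2 + T = T + T**2)
6455*E(-2 - 1, n(-4, -2)) = 6455*(4*(1 + 4)) = 6455*(4*5) = 6455*20 = 129100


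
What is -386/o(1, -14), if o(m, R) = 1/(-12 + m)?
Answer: 4246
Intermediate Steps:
-386/o(1, -14) = -386/(1/(-12 + 1)) = -386/(1/(-11)) = -386/(-1/11) = -386*(-11) = 4246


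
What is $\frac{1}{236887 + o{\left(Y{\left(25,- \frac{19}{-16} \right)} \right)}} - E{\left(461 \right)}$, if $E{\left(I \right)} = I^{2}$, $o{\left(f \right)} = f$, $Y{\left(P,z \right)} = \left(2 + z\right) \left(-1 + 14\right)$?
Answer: $- \frac{805636295439}{3790855} \approx -2.1252 \cdot 10^{5}$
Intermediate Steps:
$Y{\left(P,z \right)} = 26 + 13 z$ ($Y{\left(P,z \right)} = \left(2 + z\right) 13 = 26 + 13 z$)
$\frac{1}{236887 + o{\left(Y{\left(25,- \frac{19}{-16} \right)} \right)}} - E{\left(461 \right)} = \frac{1}{236887 + \left(26 + 13 \left(- \frac{19}{-16}\right)\right)} - 461^{2} = \frac{1}{236887 + \left(26 + 13 \left(\left(-19\right) \left(- \frac{1}{16}\right)\right)\right)} - 212521 = \frac{1}{236887 + \left(26 + 13 \cdot \frac{19}{16}\right)} - 212521 = \frac{1}{236887 + \left(26 + \frac{247}{16}\right)} - 212521 = \frac{1}{236887 + \frac{663}{16}} - 212521 = \frac{1}{\frac{3790855}{16}} - 212521 = \frac{16}{3790855} - 212521 = - \frac{805636295439}{3790855}$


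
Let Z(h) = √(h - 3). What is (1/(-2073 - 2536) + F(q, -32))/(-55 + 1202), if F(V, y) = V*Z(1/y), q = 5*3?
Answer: -1/5286523 + 15*I*√194/9176 ≈ -1.8916e-7 + 0.022769*I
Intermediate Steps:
q = 15
Z(h) = √(-3 + h)
F(V, y) = V*√(-3 + 1/y)
(1/(-2073 - 2536) + F(q, -32))/(-55 + 1202) = (1/(-2073 - 2536) + 15*√(-3 + 1/(-32)))/(-55 + 1202) = (1/(-4609) + 15*√(-3 - 1/32))/1147 = (-1/4609 + 15*√(-97/32))*(1/1147) = (-1/4609 + 15*(I*√194/8))*(1/1147) = (-1/4609 + 15*I*√194/8)*(1/1147) = -1/5286523 + 15*I*√194/9176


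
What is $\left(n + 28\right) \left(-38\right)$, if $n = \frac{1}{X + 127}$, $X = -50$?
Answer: $- \frac{81966}{77} \approx -1064.5$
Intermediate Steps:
$n = \frac{1}{77}$ ($n = \frac{1}{-50 + 127} = \frac{1}{77} \approx 0.012987$)
$\left(n + 28\right) \left(-38\right) = \left(\frac{1}{77} + 28\right) \left(-38\right) = \frac{2157}{77} \left(-38\right) = - \frac{81966}{77}$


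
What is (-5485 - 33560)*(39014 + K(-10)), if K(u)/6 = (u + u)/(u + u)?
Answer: -1523535900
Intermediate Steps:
K(u) = 6 (K(u) = 6*((u + u)/(u + u)) = 6*((2*u)/((2*u))) = 6*((2*u)*(1/(2*u))) = 6*1 = 6)
(-5485 - 33560)*(39014 + K(-10)) = (-5485 - 33560)*(39014 + 6) = -39045*39020 = -1523535900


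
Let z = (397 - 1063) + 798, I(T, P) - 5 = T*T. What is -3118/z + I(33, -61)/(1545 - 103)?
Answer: -1087937/47586 ≈ -22.863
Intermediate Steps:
I(T, P) = 5 + T**2 (I(T, P) = 5 + T*T = 5 + T**2)
z = 132 (z = -666 + 798 = 132)
-3118/z + I(33, -61)/(1545 - 103) = -3118/132 + (5 + 33**2)/(1545 - 103) = -3118*1/132 + (5 + 1089)/1442 = -1559/66 + 1094*(1/1442) = -1559/66 + 547/721 = -1087937/47586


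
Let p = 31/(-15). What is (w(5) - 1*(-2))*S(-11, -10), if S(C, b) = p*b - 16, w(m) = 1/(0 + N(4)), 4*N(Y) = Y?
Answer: 14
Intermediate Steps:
p = -31/15 (p = 31*(-1/15) = -31/15 ≈ -2.0667)
N(Y) = Y/4
w(m) = 1 (w(m) = 1/(0 + (1/4)*4) = 1/(0 + 1) = 1/1 = 1)
S(C, b) = -16 - 31*b/15 (S(C, b) = -31*b/15 - 16 = -16 - 31*b/15)
(w(5) - 1*(-2))*S(-11, -10) = (1 - 1*(-2))*(-16 - 31/15*(-10)) = (1 + 2)*(-16 + 62/3) = 3*(14/3) = 14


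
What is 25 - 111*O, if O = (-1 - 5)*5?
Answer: 3355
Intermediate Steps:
O = -30 (O = -6*5 = -30)
25 - 111*O = 25 - 111*(-30) = 25 + 3330 = 3355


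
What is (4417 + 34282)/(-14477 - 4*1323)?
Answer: -38699/19769 ≈ -1.9576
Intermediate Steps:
(4417 + 34282)/(-14477 - 4*1323) = 38699/(-14477 - 5292) = 38699/(-19769) = 38699*(-1/19769) = -38699/19769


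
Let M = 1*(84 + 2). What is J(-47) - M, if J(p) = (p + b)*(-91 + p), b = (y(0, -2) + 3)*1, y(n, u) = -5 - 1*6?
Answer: 7504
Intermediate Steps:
y(n, u) = -11 (y(n, u) = -5 - 6 = -11)
b = -8 (b = (-11 + 3)*1 = -8*1 = -8)
J(p) = (-91 + p)*(-8 + p) (J(p) = (p - 8)*(-91 + p) = (-8 + p)*(-91 + p) = (-91 + p)*(-8 + p))
M = 86 (M = 1*86 = 86)
J(-47) - M = (728 + (-47)² - 99*(-47)) - 1*86 = (728 + 2209 + 4653) - 86 = 7590 - 86 = 7504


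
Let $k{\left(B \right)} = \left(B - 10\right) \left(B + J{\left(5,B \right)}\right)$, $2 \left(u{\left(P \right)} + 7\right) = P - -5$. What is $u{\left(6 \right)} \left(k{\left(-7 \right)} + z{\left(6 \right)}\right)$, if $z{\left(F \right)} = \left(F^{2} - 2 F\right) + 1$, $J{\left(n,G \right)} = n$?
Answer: $- \frac{177}{2} \approx -88.5$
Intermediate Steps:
$z{\left(F \right)} = 1 + F^{2} - 2 F$
$u{\left(P \right)} = - \frac{9}{2} + \frac{P}{2}$ ($u{\left(P \right)} = -7 + \frac{P - -5}{2} = -7 + \frac{P + 5}{2} = -7 + \frac{5 + P}{2} = -7 + \left(\frac{5}{2} + \frac{P}{2}\right) = - \frac{9}{2} + \frac{P}{2}$)
$k{\left(B \right)} = \left(-10 + B\right) \left(5 + B\right)$ ($k{\left(B \right)} = \left(B - 10\right) \left(B + 5\right) = \left(-10 + B\right) \left(5 + B\right)$)
$u{\left(6 \right)} \left(k{\left(-7 \right)} + z{\left(6 \right)}\right) = \left(- \frac{9}{2} + \frac{1}{2} \cdot 6\right) \left(\left(-50 + \left(-7\right)^{2} - -35\right) + \left(1 + 6^{2} - 12\right)\right) = \left(- \frac{9}{2} + 3\right) \left(\left(-50 + 49 + 35\right) + \left(1 + 36 - 12\right)\right) = - \frac{3 \left(34 + 25\right)}{2} = \left(- \frac{3}{2}\right) 59 = - \frac{177}{2}$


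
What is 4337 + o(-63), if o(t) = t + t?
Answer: 4211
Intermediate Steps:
o(t) = 2*t
4337 + o(-63) = 4337 + 2*(-63) = 4337 - 126 = 4211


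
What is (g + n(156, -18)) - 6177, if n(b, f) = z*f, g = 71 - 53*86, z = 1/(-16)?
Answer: -85303/8 ≈ -10663.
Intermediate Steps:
z = -1/16 ≈ -0.062500
g = -4487 (g = 71 - 4558 = -4487)
n(b, f) = -f/16
(g + n(156, -18)) - 6177 = (-4487 - 1/16*(-18)) - 6177 = (-4487 + 9/8) - 6177 = -35887/8 - 6177 = -85303/8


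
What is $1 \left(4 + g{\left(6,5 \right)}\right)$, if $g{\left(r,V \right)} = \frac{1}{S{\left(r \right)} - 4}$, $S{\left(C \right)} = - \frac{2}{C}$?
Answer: $\frac{49}{13} \approx 3.7692$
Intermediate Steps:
$g{\left(r,V \right)} = \frac{1}{-4 - \frac{2}{r}}$ ($g{\left(r,V \right)} = \frac{1}{- \frac{2}{r} - 4} = \frac{1}{-4 - \frac{2}{r}}$)
$1 \left(4 + g{\left(6,5 \right)}\right) = 1 \left(4 - \frac{6}{2 + 4 \cdot 6}\right) = 1 \left(4 - \frac{6}{2 + 24}\right) = 1 \left(4 - \frac{6}{26}\right) = 1 \left(4 - 6 \cdot \frac{1}{26}\right) = 1 \left(4 - \frac{3}{13}\right) = 1 \cdot \frac{49}{13} = \frac{49}{13}$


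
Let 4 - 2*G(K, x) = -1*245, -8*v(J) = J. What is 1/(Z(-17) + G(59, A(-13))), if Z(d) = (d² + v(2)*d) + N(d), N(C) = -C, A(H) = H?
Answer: 4/1739 ≈ 0.0023002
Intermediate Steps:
v(J) = -J/8
G(K, x) = 249/2 (G(K, x) = 2 - (-1)*245/2 = 2 - ½*(-245) = 2 + 245/2 = 249/2)
Z(d) = d² - 5*d/4 (Z(d) = (d² + (-⅛*2)*d) - d = (d² - d/4) - d = d² - 5*d/4)
1/(Z(-17) + G(59, A(-13))) = 1/((¼)*(-17)*(-5 + 4*(-17)) + 249/2) = 1/((¼)*(-17)*(-5 - 68) + 249/2) = 1/((¼)*(-17)*(-73) + 249/2) = 1/(1241/4 + 249/2) = 1/(1739/4) = 4/1739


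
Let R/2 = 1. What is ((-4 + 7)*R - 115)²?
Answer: 11881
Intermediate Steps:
R = 2 (R = 2*1 = 2)
((-4 + 7)*R - 115)² = ((-4 + 7)*2 - 115)² = (3*2 - 115)² = (6 - 115)² = (-109)² = 11881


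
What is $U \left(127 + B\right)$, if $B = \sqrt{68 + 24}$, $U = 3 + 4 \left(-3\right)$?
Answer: $-1143 - 18 \sqrt{23} \approx -1229.3$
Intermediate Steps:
$U = -9$ ($U = 3 - 12 = -9$)
$B = 2 \sqrt{23}$ ($B = \sqrt{92} = 2 \sqrt{23} \approx 9.5917$)
$U \left(127 + B\right) = - 9 \left(127 + 2 \sqrt{23}\right) = -1143 - 18 \sqrt{23}$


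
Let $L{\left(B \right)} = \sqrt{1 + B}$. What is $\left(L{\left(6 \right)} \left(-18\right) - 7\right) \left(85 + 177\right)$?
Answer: $-1834 - 4716 \sqrt{7} \approx -14311.0$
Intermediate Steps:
$\left(L{\left(6 \right)} \left(-18\right) - 7\right) \left(85 + 177\right) = \left(\sqrt{1 + 6} \left(-18\right) - 7\right) \left(85 + 177\right) = \left(\sqrt{7} \left(-18\right) - 7\right) 262 = \left(- 18 \sqrt{7} - 7\right) 262 = \left(-7 - 18 \sqrt{7}\right) 262 = -1834 - 4716 \sqrt{7}$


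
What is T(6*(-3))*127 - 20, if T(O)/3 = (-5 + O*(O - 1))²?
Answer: 43269769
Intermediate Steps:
T(O) = 3*(-5 + O*(-1 + O))² (T(O) = 3*(-5 + O*(O - 1))² = 3*(-5 + O*(-1 + O))²)
T(6*(-3))*127 - 20 = (3*(5 + 6*(-3) - (6*(-3))²)²)*127 - 20 = (3*(5 - 18 - 1*(-18)²)²)*127 - 20 = (3*(5 - 18 - 1*324)²)*127 - 20 = (3*(5 - 18 - 324)²)*127 - 20 = (3*(-337)²)*127 - 20 = (3*113569)*127 - 20 = 340707*127 - 20 = 43269789 - 20 = 43269769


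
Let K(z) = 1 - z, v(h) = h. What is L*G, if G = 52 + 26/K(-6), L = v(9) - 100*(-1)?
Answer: 42510/7 ≈ 6072.9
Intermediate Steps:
L = 109 (L = 9 - 100*(-1) = 9 + 100 = 109)
G = 390/7 (G = 52 + 26/(1 - 1*(-6)) = 52 + 26/(1 + 6) = 52 + 26/7 = 390/7 ≈ 55.714)
L*G = 109*(390/7) = 42510/7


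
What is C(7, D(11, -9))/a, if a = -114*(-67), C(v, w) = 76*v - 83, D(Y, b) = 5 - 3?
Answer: 449/7638 ≈ 0.058785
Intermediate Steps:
D(Y, b) = 2
C(v, w) = -83 + 76*v
a = 7638
C(7, D(11, -9))/a = (-83 + 76*7)/7638 = (-83 + 532)*(1/7638) = 449*(1/7638) = 449/7638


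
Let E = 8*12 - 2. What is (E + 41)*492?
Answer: 66420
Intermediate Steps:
E = 94 (E = 96 - 2 = 94)
(E + 41)*492 = (94 + 41)*492 = 135*492 = 66420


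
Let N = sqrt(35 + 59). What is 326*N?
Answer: 326*sqrt(94) ≈ 3160.7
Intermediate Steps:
N = sqrt(94) ≈ 9.6954
326*N = 326*sqrt(94)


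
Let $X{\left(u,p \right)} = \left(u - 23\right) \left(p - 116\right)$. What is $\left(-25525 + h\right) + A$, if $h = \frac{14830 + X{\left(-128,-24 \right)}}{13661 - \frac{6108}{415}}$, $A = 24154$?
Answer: $- \frac{704484477}{514837} \approx -1368.4$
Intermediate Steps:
$X{\left(u,p \right)} = \left(-116 + p\right) \left(-23 + u\right)$ ($X{\left(u,p \right)} = \left(-23 + u\right) \left(-116 + p\right) = \left(-116 + p\right) \left(-23 + u\right)$)
$h = \frac{1357050}{514837}$ ($h = \frac{14830 - -21140}{13661 - \frac{6108}{415}} = \frac{14830 + \left(2668 + 14848 + 552 + 3072\right)}{13661 - \frac{6108}{415}} = \frac{14830 + 21140}{13661 - \frac{6108}{415}} = \frac{35970}{\frac{5663207}{415}} = 35970 \cdot \frac{415}{5663207} = \frac{1357050}{514837} \approx 2.6359$)
$\left(-25525 + h\right) + A = \left(-25525 + \frac{1357050}{514837}\right) + 24154 = - \frac{13139857375}{514837} + 24154 = - \frac{704484477}{514837}$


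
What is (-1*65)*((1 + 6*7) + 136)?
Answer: -11635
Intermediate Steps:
(-1*65)*((1 + 6*7) + 136) = -65*((1 + 42) + 136) = -65*(43 + 136) = -65*179 = -11635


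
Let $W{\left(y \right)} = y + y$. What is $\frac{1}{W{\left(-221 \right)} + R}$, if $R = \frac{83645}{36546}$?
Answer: $- \frac{36546}{16069687} \approx -0.0022742$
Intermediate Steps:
$R = \frac{83645}{36546}$ ($R = 83645 \cdot \frac{1}{36546} = \frac{83645}{36546} \approx 2.2888$)
$W{\left(y \right)} = 2 y$
$\frac{1}{W{\left(-221 \right)} + R} = \frac{1}{2 \left(-221\right) + \frac{83645}{36546}} = \frac{1}{-442 + \frac{83645}{36546}} = \frac{1}{- \frac{16069687}{36546}} = - \frac{36546}{16069687}$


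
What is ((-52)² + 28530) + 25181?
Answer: 56415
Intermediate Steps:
((-52)² + 28530) + 25181 = (2704 + 28530) + 25181 = 31234 + 25181 = 56415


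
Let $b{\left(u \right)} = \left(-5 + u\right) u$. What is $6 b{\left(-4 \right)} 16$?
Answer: $3456$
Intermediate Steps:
$b{\left(u \right)} = u \left(-5 + u\right)$
$6 b{\left(-4 \right)} 16 = 6 \left(- 4 \left(-5 - 4\right)\right) 16 = 6 \left(\left(-4\right) \left(-9\right)\right) 16 = 6 \cdot 36 \cdot 16 = 216 \cdot 16 = 3456$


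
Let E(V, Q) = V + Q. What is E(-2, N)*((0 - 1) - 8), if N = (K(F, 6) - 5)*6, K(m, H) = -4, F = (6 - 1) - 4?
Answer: 504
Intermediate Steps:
F = 1 (F = 5 - 4 = 1)
N = -54 (N = (-4 - 5)*6 = -9*6 = -54)
E(V, Q) = Q + V
E(-2, N)*((0 - 1) - 8) = (-54 - 2)*((0 - 1) - 8) = -56*(-1 - 8) = -56*(-9) = 504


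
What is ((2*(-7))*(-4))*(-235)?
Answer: -13160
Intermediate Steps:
((2*(-7))*(-4))*(-235) = -14*(-4)*(-235) = 56*(-235) = -13160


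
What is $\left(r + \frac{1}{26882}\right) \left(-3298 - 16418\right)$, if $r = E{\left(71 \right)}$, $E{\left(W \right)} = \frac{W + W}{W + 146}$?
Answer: $- \frac{1213952598}{94087} \approx -12902.0$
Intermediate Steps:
$E{\left(W \right)} = \frac{2 W}{146 + W}$
$r = \frac{142}{217}$ ($r = 2 \cdot 71 \frac{1}{146 + 71} = 2 \cdot 71 \cdot \frac{1}{217} = \frac{142}{217} \approx 0.65438$)
$\left(r + \frac{1}{26882}\right) \left(-3298 - 16418\right) = \left(\frac{142}{217} + \frac{1}{26882}\right) \left(-3298 - 16418\right) = \frac{3817461 \left(-3298 - 16418\right)}{5833394} = \frac{3817461}{5833394} \left(-19716\right) = - \frac{1213952598}{94087}$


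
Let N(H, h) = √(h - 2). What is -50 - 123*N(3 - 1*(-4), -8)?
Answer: -50 - 123*I*√10 ≈ -50.0 - 388.96*I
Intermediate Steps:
N(H, h) = √(-2 + h)
-50 - 123*N(3 - 1*(-4), -8) = -50 - 123*√(-2 - 8) = -50 - 123*I*√10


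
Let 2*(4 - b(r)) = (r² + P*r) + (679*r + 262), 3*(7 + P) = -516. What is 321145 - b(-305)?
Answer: 583069/2 ≈ 2.9153e+5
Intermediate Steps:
P = -179 (P = -7 + (⅓)*(-516) = -7 - 172 = -179)
b(r) = -127 - 250*r - r²/2 (b(r) = 4 - ((r² - 179*r) + (679*r + 262))/2 = 4 - ((r² - 179*r) + (262 + 679*r))/2 = 4 - (262 + r² + 500*r)/2 = 4 + (-131 - 250*r - r²/2) = -127 - 250*r - r²/2)
321145 - b(-305) = 321145 - (-127 - 250*(-305) - ½*(-305)²) = 321145 - (-127 + 76250 - ½*93025) = 321145 - (-127 + 76250 - 93025/2) = 321145 - 1*59221/2 = 321145 - 59221/2 = 583069/2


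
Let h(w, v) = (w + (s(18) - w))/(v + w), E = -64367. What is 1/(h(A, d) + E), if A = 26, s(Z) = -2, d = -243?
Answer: -217/13967637 ≈ -1.5536e-5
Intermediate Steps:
h(w, v) = -2/(v + w) (h(w, v) = (w + (-2 - w))/(v + w) = -2/(v + w))
1/(h(A, d) + E) = 1/(-2/(-243 + 26) - 64367) = 1/(-2/(-217) - 64367) = 1/(-2*(-1/217) - 64367) = 1/(2/217 - 64367) = 1/(-13967637/217) = -217/13967637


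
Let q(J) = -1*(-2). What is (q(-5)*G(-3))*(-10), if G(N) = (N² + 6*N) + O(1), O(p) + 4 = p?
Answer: 240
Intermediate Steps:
O(p) = -4 + p
q(J) = 2
G(N) = -3 + N² + 6*N (G(N) = (N² + 6*N) + (-4 + 1) = (N² + 6*N) - 3 = -3 + N² + 6*N)
(q(-5)*G(-3))*(-10) = (2*(-3 + (-3)² + 6*(-3)))*(-10) = (2*(-3 + 9 - 18))*(-10) = (2*(-12))*(-10) = -24*(-10) = 240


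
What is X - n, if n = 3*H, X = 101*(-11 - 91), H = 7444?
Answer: -32634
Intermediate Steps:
X = -10302 (X = 101*(-102) = -10302)
n = 22332 (n = 3*7444 = 22332)
X - n = -10302 - 1*22332 = -10302 - 22332 = -32634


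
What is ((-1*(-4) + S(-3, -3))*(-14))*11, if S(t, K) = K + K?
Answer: 308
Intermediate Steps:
S(t, K) = 2*K
((-1*(-4) + S(-3, -3))*(-14))*11 = ((-1*(-4) + 2*(-3))*(-14))*11 = ((4 - 6)*(-14))*11 = -2*(-14)*11 = 28*11 = 308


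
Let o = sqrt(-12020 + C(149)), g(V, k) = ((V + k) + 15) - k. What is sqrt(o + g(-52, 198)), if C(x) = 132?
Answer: sqrt(-37 + 4*I*sqrt(743)) ≈ 6.2506 + 8.7218*I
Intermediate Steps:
g(V, k) = 15 + V (g(V, k) = (15 + V + k) - k = 15 + V)
o = 4*I*sqrt(743) (o = sqrt(-12020 + 132) = sqrt(-11888) = 4*I*sqrt(743) ≈ 109.03*I)
sqrt(o + g(-52, 198)) = sqrt(4*I*sqrt(743) + (15 - 52)) = sqrt(4*I*sqrt(743) - 37) = sqrt(-37 + 4*I*sqrt(743))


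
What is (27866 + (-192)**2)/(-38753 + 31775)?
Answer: -32365/3489 ≈ -9.2763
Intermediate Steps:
(27866 + (-192)**2)/(-38753 + 31775) = (27866 + 36864)/(-6978) = 64730*(-1/6978) = -32365/3489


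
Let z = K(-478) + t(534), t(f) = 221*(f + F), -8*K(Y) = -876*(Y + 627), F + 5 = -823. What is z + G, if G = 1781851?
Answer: 3466385/2 ≈ 1.7332e+6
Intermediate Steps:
F = -828 (F = -5 - 823 = -828)
K(Y) = 137313/2 + 219*Y/2 (K(Y) = -(-219)*(Y + 627)/2 = -(-219)*(627 + Y)/2 = -(-549252 - 876*Y)/8 = 137313/2 + 219*Y/2)
t(f) = -182988 + 221*f (t(f) = 221*(f - 828) = 221*(-828 + f) = -182988 + 221*f)
z = -97317/2 (z = (137313/2 + (219/2)*(-478)) + (-182988 + 221*534) = (137313/2 - 52341) + (-182988 + 118014) = 32631/2 - 64974 = -97317/2 ≈ -48659.)
z + G = -97317/2 + 1781851 = 3466385/2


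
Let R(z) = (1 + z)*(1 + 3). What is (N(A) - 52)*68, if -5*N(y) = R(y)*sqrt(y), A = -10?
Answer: -3536 + 2448*I*sqrt(10)/5 ≈ -3536.0 + 1548.3*I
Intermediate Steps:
R(z) = 4 + 4*z (R(z) = (1 + z)*4 = 4 + 4*z)
N(y) = -sqrt(y)*(4 + 4*y)/5 (N(y) = -(4 + 4*y)*sqrt(y)/5 = -sqrt(y)*(4 + 4*y)/5)
(N(A) - 52)*68 = (4*sqrt(-10)*(-1 - 1*(-10))/5 - 52)*68 = (4*(I*sqrt(10))*(-1 + 10)/5 - 52)*68 = ((4/5)*(I*sqrt(10))*9 - 52)*68 = (36*I*sqrt(10)/5 - 52)*68 = (-52 + 36*I*sqrt(10)/5)*68 = -3536 + 2448*I*sqrt(10)/5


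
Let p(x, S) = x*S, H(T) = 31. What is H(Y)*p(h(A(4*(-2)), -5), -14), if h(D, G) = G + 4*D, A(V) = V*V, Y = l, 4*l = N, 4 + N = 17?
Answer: -108934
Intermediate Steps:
N = 13 (N = -4 + 17 = 13)
l = 13/4 (l = (1/4)*13 = 13/4 ≈ 3.2500)
Y = 13/4 ≈ 3.2500
A(V) = V**2
p(x, S) = S*x
H(Y)*p(h(A(4*(-2)), -5), -14) = 31*(-14*(-5 + 4*(4*(-2))**2)) = 31*(-14*(-5 + 4*(-8)**2)) = 31*(-14*(-5 + 4*64)) = 31*(-14*(-5 + 256)) = 31*(-14*251) = 31*(-3514) = -108934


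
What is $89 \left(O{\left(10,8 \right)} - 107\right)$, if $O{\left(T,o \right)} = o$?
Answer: $-8811$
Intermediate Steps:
$89 \left(O{\left(10,8 \right)} - 107\right) = 89 \left(8 - 107\right) = 89 \left(-99\right) = -8811$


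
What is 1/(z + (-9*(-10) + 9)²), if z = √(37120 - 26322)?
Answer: 9801/96048803 - √10798/96048803 ≈ 0.00010096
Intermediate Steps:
z = √10798 ≈ 103.91
1/(z + (-9*(-10) + 9)²) = 1/(√10798 + (-9*(-10) + 9)²) = 1/(√10798 + (90 + 9)²) = 1/(√10798 + 99²) = 1/(√10798 + 9801) = 1/(9801 + √10798)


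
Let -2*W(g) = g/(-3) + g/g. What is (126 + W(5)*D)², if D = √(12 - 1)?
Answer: (378 + √11)²/9 ≈ 16156.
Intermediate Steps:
W(g) = -½ + g/6 (W(g) = -(g/(-3) + g/g)/2 = -(g*(-⅓) + 1)/2 = -(-g/3 + 1)/2 = -(1 - g/3)/2 = -½ + g/6)
D = √11 ≈ 3.3166
(126 + W(5)*D)² = (126 + (-½ + (⅙)*5)*√11)² = (126 + (-½ + ⅚)*√11)² = (126 + √11/3)²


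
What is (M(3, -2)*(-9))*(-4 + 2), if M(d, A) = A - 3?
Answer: -90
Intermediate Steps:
M(d, A) = -3 + A
(M(3, -2)*(-9))*(-4 + 2) = ((-3 - 2)*(-9))*(-4 + 2) = -5*(-9)*(-2) = 45*(-2) = -90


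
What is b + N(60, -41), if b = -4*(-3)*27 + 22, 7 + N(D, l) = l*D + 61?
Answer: -2060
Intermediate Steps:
N(D, l) = 54 + D*l (N(D, l) = -7 + (l*D + 61) = -7 + (D*l + 61) = -7 + (61 + D*l) = 54 + D*l)
b = 346 (b = 12*27 + 22 = 324 + 22 = 346)
b + N(60, -41) = 346 + (54 + 60*(-41)) = 346 + (54 - 2460) = 346 - 2406 = -2060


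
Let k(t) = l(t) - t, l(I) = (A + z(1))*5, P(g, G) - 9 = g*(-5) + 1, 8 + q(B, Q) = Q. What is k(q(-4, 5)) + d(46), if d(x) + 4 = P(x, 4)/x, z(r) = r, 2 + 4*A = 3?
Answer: 43/92 ≈ 0.46739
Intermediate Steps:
A = ¼ (A = -½ + (¼)*3 = -½ + ¾ = ¼ ≈ 0.25000)
q(B, Q) = -8 + Q
P(g, G) = 10 - 5*g (P(g, G) = 9 + (g*(-5) + 1) = 9 + (-5*g + 1) = 9 + (1 - 5*g) = 10 - 5*g)
l(I) = 25/4 (l(I) = (¼ + 1)*5 = (5/4)*5 = 25/4)
d(x) = -4 + (10 - 5*x)/x
k(t) = 25/4 - t
k(q(-4, 5)) + d(46) = (25/4 - (-8 + 5)) + (-9 + 10/46) = (25/4 - 1*(-3)) + (-9 + 10*(1/46)) = (25/4 + 3) + (-9 + 5/23) = 37/4 - 202/23 = 43/92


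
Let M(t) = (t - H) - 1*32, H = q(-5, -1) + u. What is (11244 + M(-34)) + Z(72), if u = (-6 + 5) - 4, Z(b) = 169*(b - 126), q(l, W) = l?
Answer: 2062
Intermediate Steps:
Z(b) = -21294 + 169*b (Z(b) = 169*(-126 + b) = -21294 + 169*b)
u = -5 (u = -1 - 4 = -5)
H = -10 (H = -5 - 5 = -10)
M(t) = -22 + t (M(t) = (t - 1*(-10)) - 1*32 = (t + 10) - 32 = (10 + t) - 32 = -22 + t)
(11244 + M(-34)) + Z(72) = (11244 + (-22 - 34)) + (-21294 + 169*72) = (11244 - 56) + (-21294 + 12168) = 11188 - 9126 = 2062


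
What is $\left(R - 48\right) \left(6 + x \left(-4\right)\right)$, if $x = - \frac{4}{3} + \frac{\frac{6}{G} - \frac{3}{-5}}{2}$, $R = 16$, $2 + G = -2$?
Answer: $- \frac{6304}{15} \approx -420.27$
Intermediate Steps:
$G = -4$ ($G = -2 - 2 = -4$)
$x = - \frac{107}{60}$ ($x = - \frac{4}{3} + \frac{\frac{6}{-4} - \frac{3}{-5}}{2} = \left(-4\right) \frac{1}{3} + \left(6 \left(- \frac{1}{4}\right) - - \frac{3}{5}\right) \frac{1}{2} = - \frac{4}{3} + \left(- \frac{3}{2} + \frac{3}{5}\right) \frac{1}{2} = - \frac{4}{3} - \frac{9}{20} = - \frac{107}{60} \approx -1.7833$)
$\left(R - 48\right) \left(6 + x \left(-4\right)\right) = \left(16 - 48\right) \left(6 - - \frac{107}{15}\right) = - 32 \left(6 + \frac{107}{15}\right) = \left(-32\right) \frac{197}{15} = - \frac{6304}{15}$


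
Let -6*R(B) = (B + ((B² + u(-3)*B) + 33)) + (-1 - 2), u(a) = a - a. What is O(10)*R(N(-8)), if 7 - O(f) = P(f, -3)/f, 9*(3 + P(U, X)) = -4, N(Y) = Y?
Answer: -28423/270 ≈ -105.27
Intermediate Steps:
u(a) = 0
P(U, X) = -31/9 (P(U, X) = -3 + (⅑)*(-4) = -3 - 4/9 = -31/9)
R(B) = -5 - B/6 - B²/6 (R(B) = -((B + ((B² + 0*B) + 33)) + (-1 - 2))/6 = -((B + ((B² + 0) + 33)) - 3)/6 = -((B + (B² + 33)) - 3)/6 = -((B + (33 + B²)) - 3)/6 = -((33 + B + B²) - 3)/6 = -(30 + B + B²)/6 = -5 - B/6 - B²/6)
O(f) = 7 + 31/(9*f) (O(f) = 7 - (-31)/(9*f) = 7 + 31/(9*f))
O(10)*R(N(-8)) = (7 + (31/9)/10)*(-5 - ⅙*(-8) - ⅙*(-8)²) = (7 + (31/9)*(⅒))*(-5 + 4/3 - ⅙*64) = (7 + 31/90)*(-5 + 4/3 - 32/3) = (661/90)*(-43/3) = -28423/270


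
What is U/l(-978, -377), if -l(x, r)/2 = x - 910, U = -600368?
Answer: -37523/236 ≈ -159.00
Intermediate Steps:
l(x, r) = 1820 - 2*x (l(x, r) = -2*(x - 910) = -2*(-910 + x) = 1820 - 2*x)
U/l(-978, -377) = -600368/(1820 - 2*(-978)) = -600368/(1820 + 1956) = -600368/3776 = -600368*1/3776 = -37523/236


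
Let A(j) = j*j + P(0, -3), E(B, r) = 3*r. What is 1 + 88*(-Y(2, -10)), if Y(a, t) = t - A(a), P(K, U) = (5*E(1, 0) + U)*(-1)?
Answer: 1497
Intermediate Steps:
P(K, U) = -U (P(K, U) = (5*(3*0) + U)*(-1) = (5*0 + U)*(-1) = (0 + U)*(-1) = U*(-1) = -U)
A(j) = 3 + j**2 (A(j) = j*j - 1*(-3) = j**2 + 3 = 3 + j**2)
Y(a, t) = -3 + t - a**2 (Y(a, t) = t - (3 + a**2) = t + (-3 - a**2) = -3 + t - a**2)
1 + 88*(-Y(2, -10)) = 1 + 88*(-(-3 - 10 - 1*2**2)) = 1 + 88*(-(-3 - 10 - 1*4)) = 1 + 88*(-(-3 - 10 - 4)) = 1 + 88*(-1*(-17)) = 1 + 88*17 = 1 + 1496 = 1497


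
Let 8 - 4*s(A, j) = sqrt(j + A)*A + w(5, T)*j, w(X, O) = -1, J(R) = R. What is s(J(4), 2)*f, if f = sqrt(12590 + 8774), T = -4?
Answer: -14*sqrt(654) + 35*sqrt(109) ≈ 7.3828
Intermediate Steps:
s(A, j) = 2 + j/4 - A*sqrt(A + j)/4 (s(A, j) = 2 - (sqrt(j + A)*A - j)/4 = 2 - (sqrt(A + j)*A - j)/4 = 2 - (A*sqrt(A + j) - j)/4 = 2 - (-j + A*sqrt(A + j))/4 = 2 + (j/4 - A*sqrt(A + j)/4) = 2 + j/4 - A*sqrt(A + j)/4)
f = 14*sqrt(109) (f = sqrt(21364) = 14*sqrt(109) ≈ 146.16)
s(J(4), 2)*f = (2 + (1/4)*2 - 1/4*4*sqrt(4 + 2))*(14*sqrt(109)) = (2 + 1/2 - 1/4*4*sqrt(6))*(14*sqrt(109)) = (2 + 1/2 - sqrt(6))*(14*sqrt(109)) = (5/2 - sqrt(6))*(14*sqrt(109)) = 14*sqrt(109)*(5/2 - sqrt(6))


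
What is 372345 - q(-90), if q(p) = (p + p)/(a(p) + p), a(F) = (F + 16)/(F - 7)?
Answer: 805750215/2164 ≈ 3.7234e+5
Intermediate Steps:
a(F) = (16 + F)/(-7 + F)
q(p) = 2*p/(p + (16 + p)/(-7 + p)) (q(p) = (p + p)/((16 + p)/(-7 + p) + p) = (2*p)/(p + (16 + p)/(-7 + p)) = 2*p/(p + (16 + p)/(-7 + p)))
372345 - q(-90) = 372345 - 2*(-90)*(-7 - 90)/(16 - 90 - 90*(-7 - 90)) = 372345 - 2*(-90)*(-97)/(16 - 90 - 90*(-97)) = 372345 - 2*(-90)*(-97)/(16 - 90 + 8730) = 372345 - 2*(-90)*(-97)/8656 = 372345 - 1*4365/2164 = 372345 - 4365/2164 = 805750215/2164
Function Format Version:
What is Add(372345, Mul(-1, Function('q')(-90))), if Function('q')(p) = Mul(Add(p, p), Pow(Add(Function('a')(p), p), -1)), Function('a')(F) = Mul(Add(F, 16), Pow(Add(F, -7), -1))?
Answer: Rational(805750215, 2164) ≈ 3.7234e+5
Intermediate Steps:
Function('a')(F) = Mul(Pow(Add(-7, F), -1), Add(16, F)) (Function('a')(F) = Mul(Add(16, F), Pow(Add(-7, F), -1)) = Mul(Pow(Add(-7, F), -1), Add(16, F)))
Function('q')(p) = Mul(2, p, Pow(Add(p, Mul(Pow(Add(-7, p), -1), Add(16, p))), -1)) (Function('q')(p) = Mul(Add(p, p), Pow(Add(Mul(Pow(Add(-7, p), -1), Add(16, p)), p), -1)) = Mul(Mul(2, p), Pow(Add(p, Mul(Pow(Add(-7, p), -1), Add(16, p))), -1)) = Mul(2, p, Pow(Add(p, Mul(Pow(Add(-7, p), -1), Add(16, p))), -1)))
Add(372345, Mul(-1, Function('q')(-90))) = Add(372345, Mul(-1, Mul(2, -90, Pow(Add(16, -90, Mul(-90, Add(-7, -90))), -1), Add(-7, -90)))) = Add(372345, Mul(-1, Mul(2, -90, Pow(Add(16, -90, Mul(-90, -97)), -1), -97))) = Add(372345, Mul(-1, Mul(2, -90, Pow(Add(16, -90, 8730), -1), -97))) = Add(372345, Mul(-1, Mul(2, -90, Pow(8656, -1), -97))) = Add(372345, Mul(-1, Mul(2, -90, Rational(1, 8656), -97))) = Add(372345, Mul(-1, Rational(4365, 2164))) = Add(372345, Rational(-4365, 2164)) = Rational(805750215, 2164)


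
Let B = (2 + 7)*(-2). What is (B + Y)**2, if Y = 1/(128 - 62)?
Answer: 1408969/4356 ≈ 323.45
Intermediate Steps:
Y = 1/66 ≈ 0.015152
B = -18 (B = 9*(-2) = -18)
(B + Y)**2 = (-18 + 1/66)**2 = (-1187/66)**2 = 1408969/4356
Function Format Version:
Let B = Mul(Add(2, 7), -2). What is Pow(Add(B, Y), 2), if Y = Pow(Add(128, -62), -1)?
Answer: Rational(1408969, 4356) ≈ 323.45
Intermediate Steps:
Y = Rational(1, 66) (Y = Pow(66, -1) = Rational(1, 66) ≈ 0.015152)
B = -18 (B = Mul(9, -2) = -18)
Pow(Add(B, Y), 2) = Pow(Add(-18, Rational(1, 66)), 2) = Pow(Rational(-1187, 66), 2) = Rational(1408969, 4356)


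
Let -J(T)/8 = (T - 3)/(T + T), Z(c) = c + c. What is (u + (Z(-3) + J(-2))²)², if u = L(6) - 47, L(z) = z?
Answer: 46225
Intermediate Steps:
Z(c) = 2*c
u = -41 (u = 6 - 47 = -41)
J(T) = -4*(-3 + T)/T (J(T) = -8*(T - 3)/(T + T) = -8*(-3 + T)/(2*T) = -8*(-3 + T)*1/(2*T) = -4*(-3 + T)/T)
(u + (Z(-3) + J(-2))²)² = (-41 + (2*(-3) + (-4 + 12/(-2)))²)² = (-41 + (-6 + (-4 + 12*(-½)))²)² = (-41 + (-6 + (-4 - 6))²)² = (-41 + (-6 - 10)²)² = (-41 + (-16)²)² = (-41 + 256)² = 215² = 46225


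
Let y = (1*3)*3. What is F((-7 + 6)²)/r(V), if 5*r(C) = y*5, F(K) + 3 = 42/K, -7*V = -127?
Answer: 13/3 ≈ 4.3333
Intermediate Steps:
V = 127/7 (V = -⅐*(-127) = 127/7 ≈ 18.143)
y = 9 (y = 3*3 = 9)
F(K) = -3 + 42/K
r(C) = 9 (r(C) = (9*5)/5 = (⅕)*45 = 9)
F((-7 + 6)²)/r(V) = (-3 + 42/((-7 + 6)²))/9 = (-3 + 42/((-1)²))*(⅑) = (-3 + 42/1)*(⅑) = (-3 + 42*1)*(⅑) = (-3 + 42)*(⅑) = 39*(⅑) = 13/3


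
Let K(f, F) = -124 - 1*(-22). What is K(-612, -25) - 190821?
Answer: -190923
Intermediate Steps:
K(f, F) = -102 (K(f, F) = -124 + 22 = -102)
K(-612, -25) - 190821 = -102 - 190821 = -190923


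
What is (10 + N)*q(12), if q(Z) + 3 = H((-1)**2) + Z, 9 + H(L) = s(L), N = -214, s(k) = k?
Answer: -204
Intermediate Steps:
H(L) = -9 + L
q(Z) = -11 + Z (q(Z) = -3 + ((-9 + (-1)**2) + Z) = -3 + ((-9 + 1) + Z) = -3 + (-8 + Z) = -11 + Z)
(10 + N)*q(12) = (10 - 214)*(-11 + 12) = -204*1 = -204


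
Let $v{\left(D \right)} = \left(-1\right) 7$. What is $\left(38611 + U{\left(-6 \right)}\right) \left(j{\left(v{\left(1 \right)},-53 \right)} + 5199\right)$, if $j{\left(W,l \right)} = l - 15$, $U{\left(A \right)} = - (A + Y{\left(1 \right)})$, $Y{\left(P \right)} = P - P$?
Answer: $198143827$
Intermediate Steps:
$Y{\left(P \right)} = 0$
$v{\left(D \right)} = -7$
$U{\left(A \right)} = - A$ ($U{\left(A \right)} = - (A + 0) = - A$)
$j{\left(W,l \right)} = -15 + l$ ($j{\left(W,l \right)} = l - 15 = -15 + l$)
$\left(38611 + U{\left(-6 \right)}\right) \left(j{\left(v{\left(1 \right)},-53 \right)} + 5199\right) = \left(38611 - -6\right) \left(\left(-15 - 53\right) + 5199\right) = \left(38611 + 6\right) \left(-68 + 5199\right) = 38617 \cdot 5131 = 198143827$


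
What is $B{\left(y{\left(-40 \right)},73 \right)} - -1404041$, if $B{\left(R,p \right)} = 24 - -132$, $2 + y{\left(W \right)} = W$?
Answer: $1404197$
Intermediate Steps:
$y{\left(W \right)} = -2 + W$
$B{\left(R,p \right)} = 156$ ($B{\left(R,p \right)} = 24 + 132 = 156$)
$B{\left(y{\left(-40 \right)},73 \right)} - -1404041 = 156 - -1404041 = 156 + 1404041 = 1404197$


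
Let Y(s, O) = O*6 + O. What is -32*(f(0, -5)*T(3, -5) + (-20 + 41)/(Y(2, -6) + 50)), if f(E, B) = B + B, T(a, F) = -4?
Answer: -1364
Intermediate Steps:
Y(s, O) = 7*O (Y(s, O) = 6*O + O = 7*O)
f(E, B) = 2*B
-32*(f(0, -5)*T(3, -5) + (-20 + 41)/(Y(2, -6) + 50)) = -32*((2*(-5))*(-4) + (-20 + 41)/(7*(-6) + 50)) = -32*(-10*(-4) + 21/(-42 + 50)) = -32*(40 + 21/8) = -32*341/8 = -1364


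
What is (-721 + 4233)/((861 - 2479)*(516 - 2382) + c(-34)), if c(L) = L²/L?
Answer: 1756/1509577 ≈ 0.0011632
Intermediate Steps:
c(L) = L
(-721 + 4233)/((861 - 2479)*(516 - 2382) + c(-34)) = (-721 + 4233)/((861 - 2479)*(516 - 2382) - 34) = 3512/(-1618*(-1866) - 34) = 3512/(3019188 - 34) = 3512/3019154 = 3512*(1/3019154) = 1756/1509577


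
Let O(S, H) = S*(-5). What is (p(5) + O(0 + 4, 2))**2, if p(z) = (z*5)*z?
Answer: 11025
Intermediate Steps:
p(z) = 5*z**2 (p(z) = (5*z)*z = 5*z**2)
O(S, H) = -5*S
(p(5) + O(0 + 4, 2))**2 = (5*5**2 - 5*(0 + 4))**2 = (5*25 - 5*4)**2 = (125 - 20)**2 = 105**2 = 11025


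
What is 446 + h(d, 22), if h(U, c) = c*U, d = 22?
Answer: 930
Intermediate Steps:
h(U, c) = U*c
446 + h(d, 22) = 446 + 22*22 = 446 + 484 = 930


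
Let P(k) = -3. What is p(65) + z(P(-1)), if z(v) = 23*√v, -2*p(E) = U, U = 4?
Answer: -2 + 23*I*√3 ≈ -2.0 + 39.837*I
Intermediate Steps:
p(E) = -2 (p(E) = -½*4 = -2)
p(65) + z(P(-1)) = -2 + 23*√(-3) = -2 + 23*(I*√3) = -2 + 23*I*√3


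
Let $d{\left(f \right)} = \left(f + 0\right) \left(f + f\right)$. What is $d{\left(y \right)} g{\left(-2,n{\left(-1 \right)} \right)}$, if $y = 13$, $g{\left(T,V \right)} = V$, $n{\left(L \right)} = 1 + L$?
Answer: $0$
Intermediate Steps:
$d{\left(f \right)} = 2 f^{2}$ ($d{\left(f \right)} = f 2 f = 2 f^{2}$)
$d{\left(y \right)} g{\left(-2,n{\left(-1 \right)} \right)} = 2 \cdot 13^{2} \left(1 - 1\right) = 2 \cdot 169 \cdot 0 = 338 \cdot 0 = 0$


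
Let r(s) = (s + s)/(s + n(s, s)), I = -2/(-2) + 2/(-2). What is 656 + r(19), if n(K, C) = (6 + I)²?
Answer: 36118/55 ≈ 656.69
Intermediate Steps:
I = 0 (I = -2*(-½) + 2*(-½) = 1 - 1 = 0)
n(K, C) = 36 (n(K, C) = (6 + 0)² = 6² = 36)
r(s) = 2*s/(36 + s) (r(s) = (s + s)/(s + 36) = (2*s)/(36 + s) = 2*s/(36 + s))
656 + r(19) = 656 + 2*19/(36 + 19) = 656 + 2*19/55 = 656 + 2*19*(1/55) = 656 + 38/55 = 36118/55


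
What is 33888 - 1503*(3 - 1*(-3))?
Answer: 24870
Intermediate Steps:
33888 - 1503*(3 - 1*(-3)) = 33888 - 1503*(3 + 3) = 33888 - 1503*6 = 33888 - 1*9018 = 33888 - 9018 = 24870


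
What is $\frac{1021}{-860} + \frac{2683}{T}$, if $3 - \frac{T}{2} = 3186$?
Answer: $- \frac{4403533}{2737380} \approx -1.6087$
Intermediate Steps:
$T = -6366$ ($T = 6 - 6372 = -6366$)
$\frac{1021}{-860} + \frac{2683}{T} = \frac{1021}{-860} + \frac{2683}{-6366} = 1021 \left(- \frac{1}{860}\right) + 2683 \left(- \frac{1}{6366}\right) = - \frac{1021}{860} - \frac{2683}{6366} = - \frac{4403533}{2737380}$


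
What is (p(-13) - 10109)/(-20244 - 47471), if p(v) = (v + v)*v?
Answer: 9771/67715 ≈ 0.14430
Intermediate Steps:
p(v) = 2*v² (p(v) = (2*v)*v = 2*v²)
(p(-13) - 10109)/(-20244 - 47471) = (2*(-13)² - 10109)/(-20244 - 47471) = (2*169 - 10109)/(-67715) = (338 - 10109)*(-1/67715) = -9771*(-1/67715) = 9771/67715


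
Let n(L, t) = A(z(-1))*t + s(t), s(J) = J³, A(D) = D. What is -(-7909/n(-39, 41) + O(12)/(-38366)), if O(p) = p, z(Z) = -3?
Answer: 152131135/1319752034 ≈ 0.11527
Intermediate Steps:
n(L, t) = t³ - 3*t (n(L, t) = -3*t + t³ = t³ - 3*t)
-(-7909/n(-39, 41) + O(12)/(-38366)) = -(-7909*1/(41*(-3 + 41²)) + 12/(-38366)) = -(-7909*1/(41*(-3 + 1681)) + 12*(-1/38366)) = -(-7909/(41*1678) - 6/19183) = -(-7909/68798 - 6/19183) = -1*(-152131135/1319752034) = 152131135/1319752034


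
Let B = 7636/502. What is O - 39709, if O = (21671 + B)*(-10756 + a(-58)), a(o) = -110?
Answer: -59156201933/251 ≈ -2.3568e+8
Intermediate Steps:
B = 3818/251 (B = 7636*(1/502) = 3818/251 ≈ 15.211)
O = -59146234974/251 (O = (21671 + 3818/251)*(-10756 - 110) = (5443239/251)*(-10866) = -59146234974/251 ≈ -2.3564e+8)
O - 39709 = -59146234974/251 - 39709 = -59156201933/251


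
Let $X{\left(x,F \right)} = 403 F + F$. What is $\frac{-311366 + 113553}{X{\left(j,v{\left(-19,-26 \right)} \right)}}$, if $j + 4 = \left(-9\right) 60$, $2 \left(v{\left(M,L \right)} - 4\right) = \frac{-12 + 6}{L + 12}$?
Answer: $- \frac{1384691}{11918} \approx -116.18$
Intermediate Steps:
$v{\left(M,L \right)} = 4 - \frac{3}{12 + L}$ ($v{\left(M,L \right)} = 4 + \frac{\left(-12 + 6\right) \frac{1}{L + 12}}{2} = 4 + \frac{\left(-6\right) \frac{1}{12 + L}}{2} = 4 - \frac{3}{12 + L}$)
$j = -544$ ($j = -4 - 540 = -544$)
$X{\left(x,F \right)} = 404 F$
$\frac{-311366 + 113553}{X{\left(j,v{\left(-19,-26 \right)} \right)}} = \frac{-311366 + 113553}{404 \frac{45 + 4 \left(-26\right)}{12 - 26}} = - \frac{197813}{404 \frac{45 - 104}{-14}} = - \frac{197813}{404 \left(\left(- \frac{1}{14}\right) \left(-59\right)\right)} = - \frac{197813}{404 \cdot \frac{59}{14}} = - \frac{197813}{\frac{11918}{7}} = \left(-197813\right) \frac{7}{11918} = - \frac{1384691}{11918}$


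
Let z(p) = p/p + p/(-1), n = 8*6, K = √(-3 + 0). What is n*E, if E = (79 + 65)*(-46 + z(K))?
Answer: -311040 - 6912*I*√3 ≈ -3.1104e+5 - 11972.0*I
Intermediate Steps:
K = I*√3 (K = √(-3) = I*√3 ≈ 1.732*I)
n = 48
z(p) = 1 - p (z(p) = 1 + p*(-1) = 1 - p)
E = -6480 - 144*I*√3 (E = (79 + 65)*(-46 + (1 - I*√3)) = 144*(-46 + (1 - I*√3)) = 144*(-45 - I*√3) = -6480 - 144*I*√3 ≈ -6480.0 - 249.42*I)
n*E = 48*(-6480 - 144*I*√3) = -311040 - 6912*I*√3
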